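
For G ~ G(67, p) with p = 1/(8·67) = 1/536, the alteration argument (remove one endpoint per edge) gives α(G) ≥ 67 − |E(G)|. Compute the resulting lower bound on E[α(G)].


E[|E(G)|] = C(67, 2)·p = 2211 · (1/536) = 33/8.
E[α(G)] ≥ n − E[|E(G)|] = 67 − 33/8 = 503/8.
Numerically: ≈ 62.875.
(This is only a lower bound; the true E[α(G)] may be larger.)

E[α(G)] ≥ 503/8 ≈ 62.875.


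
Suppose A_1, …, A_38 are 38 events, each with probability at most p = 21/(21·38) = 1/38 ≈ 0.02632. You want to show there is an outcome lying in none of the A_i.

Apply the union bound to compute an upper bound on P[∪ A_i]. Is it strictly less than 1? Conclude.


Union bound: P[∪_{i=1}^{38} A_i] ≤ Σ_i P[A_i] ≤ 38·p = 38·(1/38) = 1.
Numerically: 1 ≈ 1.00000.
Is 1 < 1? NO.
Since the bound 1 is ≥ 1, the union bound is uninformative here; it does NOT by itself certify existence.

38·p = 1 ≈ 1.00000; existence NOT certified by the union bound.


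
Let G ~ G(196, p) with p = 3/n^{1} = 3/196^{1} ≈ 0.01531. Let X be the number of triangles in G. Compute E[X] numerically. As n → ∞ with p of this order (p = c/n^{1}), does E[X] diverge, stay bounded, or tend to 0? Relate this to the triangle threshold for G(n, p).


Number of potential triangles: C(196, 3) = 1235780.
Each occurs with probability p³ ≈ (0.01531)³ ≈ 3.585878e-06.
By linearity: E[X] = C(196, 3)·p³ ≈ 1235780 · 3.585878e-06 ≈ 4.4314.
Here α = 1, so p = 3/n is exactly at the triangle threshold p ~ 1/n. Asymptotically E[X] → c³/6 = 3³/6 = 9/2 ≈ 4.5000, a bounded constant. In this regime the triangle count is asymptotically Poisson(c³/6).

E[X] ≈ 4.4314; in regime p = Θ(1/n^{1}) E[X] stays bounded (at the triangle threshold p ~ 1/n).


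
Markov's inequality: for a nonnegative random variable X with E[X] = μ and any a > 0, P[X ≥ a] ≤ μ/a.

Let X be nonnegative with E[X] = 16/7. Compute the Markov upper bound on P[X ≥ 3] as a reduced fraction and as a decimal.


μ = E[X] = 16/7, a = 3.
Markov: P[X ≥ 3] ≤ μ/a = (16/7)/3 = 16/21.
Numerically: ≈ 0.76190.
(Since a = 3 > μ = 2.28571, the bound 16/21 is < 1 and informative.)

P[X ≥ 3] ≤ 16/21 ≈ 0.76190.


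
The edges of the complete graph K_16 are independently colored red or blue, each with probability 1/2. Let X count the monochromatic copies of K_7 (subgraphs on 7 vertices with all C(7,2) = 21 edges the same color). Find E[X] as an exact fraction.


Let X = Σ_S X_S over the C(16, 7) = 11440 subsets S of size 7, where X_S = 1 if the K_7 on S is monochromatic.
For a fixed S, the K_7 on S has C(7, 2) = 21 edges. P[all 21 edges red] = (1/2)^21, and likewise for blue, so P[monochromatic] = 2·(1/2)^21 = 2^{1 − 21} = 1/1048576.
By linearity of expectation: E[X] = C(16, 7) · 2^{1 − 21} = 11440 · 1/1048576 = 715/65536.
Numerically: E[X] ≈ 0.01091.

E[X] = C(16,7)·2^(1−C(7,2)) = 715/65536 ≈ 0.01091.


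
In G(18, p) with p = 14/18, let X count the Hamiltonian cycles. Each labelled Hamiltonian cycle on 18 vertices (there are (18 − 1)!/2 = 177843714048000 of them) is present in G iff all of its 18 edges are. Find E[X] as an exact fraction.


K_18 has (18 − 1)!/2 = 177843714048000 labelled Hamiltonian cycles.
For each such Hamiltonian cycle H, let X_H = 1 if all 18 edges of H are present in G. Then P[X_H = 1] = p^{18} = (7/9)^{18} = 1628413597910449/150094635296999121.
By linearity: E[X] = Σ_H E[X_H] = 177843714048000 · p^{18} = 177843714048000 · 1628413597910449/150094635296999121 = 397260798708725298034688000/205891132094649.
Numerically: E[X] ≈ 1.92947e+12.

E[X] = 177843714048000 · (7/9)^{18} = 397260798708725298034688000/205891132094649 ≈ 1.92947e+12.


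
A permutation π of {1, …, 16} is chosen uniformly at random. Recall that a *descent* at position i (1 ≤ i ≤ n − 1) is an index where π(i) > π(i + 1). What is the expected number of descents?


Write X = Σ X_I over i = 1, …, 15, with X_I the indicator of one descent.
There are 15 indicators.
For each fixed i, the pair (π(i), π(i+1)) is a uniformly random ordered pair of distinct values from {1, …, 16}; by symmetry P[π(i) > π(i+1)] = 1/2.
By linearity: E[X] = 15 · (1/2) = (16 − 1) · (1/2) = 15/2 ≈ 7.500000.

E[X] = 15/2 = 7.500000.


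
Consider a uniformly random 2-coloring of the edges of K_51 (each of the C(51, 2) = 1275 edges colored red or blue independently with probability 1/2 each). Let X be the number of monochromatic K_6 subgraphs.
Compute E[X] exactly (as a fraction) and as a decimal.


Let X = Σ_S X_S over the C(51, 6) = 18009460 subsets S of size 6, where X_S = 1 if the K_6 on S is monochromatic.
For a fixed S, the K_6 on S has C(6, 2) = 15 edges. P[all 15 edges red] = (1/2)^15, and likewise for blue, so P[monochromatic] = 2·(1/2)^15 = 2^{1 − 15} = 1/16384.
Summing: E[X] = C(51, 6) · 2^{1 − 15} = 18009460 · 1/16384 = 4502365/4096.
Numerically: E[X] ≈ 1099.210.

E[X] = C(51,6)·2^(1−C(6,2)) = 4502365/4096 ≈ 1099.210.


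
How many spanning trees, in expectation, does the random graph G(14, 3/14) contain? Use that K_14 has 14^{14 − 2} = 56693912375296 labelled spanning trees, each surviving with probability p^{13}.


K_14 has 14^{14 − 2} = 56693912375296 labelled spanning trees.
For each such spanning tree H, let X_H = 1 if all 13 edges of H are present in G. Then P[X_H = 1] = p^{13} = (3/14)^{13} = 1594323/793714773254144.
By linearity of expectation: E[X] = Σ_H E[X_H] = 56693912375296 · p^{13} = 56693912375296 · 1594323/793714773254144 = 1594323/14.
Numerically: E[X] ≈ 1.14e+05.

E[X] = 56693912375296 · (3/14)^{13} = 1594323/14 ≈ 1.14e+05.


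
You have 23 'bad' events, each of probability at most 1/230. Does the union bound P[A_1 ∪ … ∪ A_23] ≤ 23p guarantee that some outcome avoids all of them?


Union bound: P[∪_{i=1}^{23} A_i] ≤ Σ_i P[A_i] ≤ 23·p = 23·(1/230) = 1/10.
Numerically: 1/10 ≈ 0.100.
Is 1/10 < 1? YES.
Since P[∪ A_i] ≤ 1/10 < 1, the complement has P[∩ A_i^c] ≥ 1 − 1/10 = 9/10 > 0, so some outcome avoids every A_i.

23·p = 1/10 ≈ 0.100; existence CERTIFIED by the union bound.


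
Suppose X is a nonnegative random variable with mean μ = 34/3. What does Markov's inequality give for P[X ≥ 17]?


μ = E[X] = 34/3, a = 17.
Markov: P[X ≥ 17] ≤ μ/a = (34/3)/17 = 2/3.
Numerically: ≈ 0.66667.
(Since a = 17 > μ = 11.33333, the bound 2/3 is < 1 and informative.)

P[X ≥ 17] ≤ 2/3 ≈ 0.66667.


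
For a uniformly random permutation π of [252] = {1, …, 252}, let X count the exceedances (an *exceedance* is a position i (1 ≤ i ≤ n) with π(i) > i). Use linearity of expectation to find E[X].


Write X = Σ_{i=1}^{252} X_i, where X_i = 1_{π(i) > i}.
For each fixed i, π(i) is uniform over {1, …, 252} (marginal of a uniform permutation), so P[π(i) > i] = (n − i)/n. Summing: Σ_{i=1}^{252} (n − i)/n = (0 + 1 + … + 251)/252 = 252(252 − 1)/(2·252) = (252 − 1)/2.
Hence E[X] = Σ_{i=1}^{252} (252 − i)/252 = 251/2 ≈ 125.500.

E[X] = 251/2 = 125.500.


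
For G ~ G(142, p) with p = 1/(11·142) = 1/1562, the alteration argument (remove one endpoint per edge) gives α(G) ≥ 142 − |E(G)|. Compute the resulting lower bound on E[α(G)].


E[|E(G)|] = C(142, 2)·p = 10011 · (1/1562) = 141/22.
E[α(G)] ≥ n − E[|E(G)|] = 142 − 141/22 = 2983/22.
Numerically: ≈ 135.5909.
(This is only a lower bound; the true E[α(G)] may be larger.)

E[α(G)] ≥ 2983/22 ≈ 135.5909.


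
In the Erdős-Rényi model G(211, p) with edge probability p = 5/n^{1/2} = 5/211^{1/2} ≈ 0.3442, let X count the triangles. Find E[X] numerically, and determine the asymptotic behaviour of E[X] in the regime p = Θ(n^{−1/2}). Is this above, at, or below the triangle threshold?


Number of potential triangles: C(211, 3) = 1543465.
Each occurs with probability p³ ≈ (0.3442)³ ≈ 4.078367e-02.
By linearity: E[X] = C(211, 3)·p³ ≈ 1543465 · 4.078367e-02 ≈ 62948.1710.
Since α = 1/2 < 1, p = c/n^{1/2} ≫ 1/n is above the triangle threshold p ~ 1/n. Asymptotically E[X] ~ (c³/6)·n^{3(1−α)} = (5³/6)·n^{1.5} → ∞; triangles are abundant w.h.p.

E[X] ≈ 62948.1710; in regime p = Θ(1/n^{1/2}) E[X] diverges (above the triangle threshold p ~ 1/n).


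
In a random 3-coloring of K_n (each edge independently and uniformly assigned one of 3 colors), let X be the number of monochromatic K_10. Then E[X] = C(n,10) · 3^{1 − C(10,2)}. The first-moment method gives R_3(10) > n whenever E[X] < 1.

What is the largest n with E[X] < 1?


We need C(n, 10) · 3^{1 − 45} < 1, i.e. C(n, 10) < 3^{45 − 1} = 984770902183611232881.
Check values of n near the boundary:
  n = 568: C(568, 10) = 889446337783744949208; 889446337783744949208 < 984770902183611232881? YES
  n = 569: C(569, 10) = 905357721286137524328; 905357721286137524328 < 984770902183611232881? YES
  n = 570: C(570, 10) = 921524823451961408691; 921524823451961408691 < 984770902183611232881? YES
  n = 571: C(571, 10) = 937951290893172842001; 937951290893172842001 < 984770902183611232881? YES
  n = 572: C(572, 10) = 954640815642161682606; 954640815642161682606 < 984770902183611232881? YES
  n = 573: C(573, 10) = 971597135635805762226; 971597135635805762226 < 984770902183611232881? YES
  n = 574: C(574, 10) = 988824035203816502691; 988824035203816502691 < 984770902183611232881? NO
The largest n with C(n, 10) < 984770902183611232881 is n = 573 (where E[X] = 35985079097622435638/36472996377170786403 ≈ 0.98662). Hence R_3(10) > 573, i.e. R_3(10) ≥ 574.

Largest n = 573; hence R_3(10) > 573.


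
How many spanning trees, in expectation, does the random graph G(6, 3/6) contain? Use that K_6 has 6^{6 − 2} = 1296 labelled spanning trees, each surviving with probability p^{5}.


K_6 has 6^{6 − 2} = 1296 labelled spanning trees.
For each such spanning tree H, let X_H = 1 if all 5 edges of H are present in G. Then P[X_H = 1] = p^{5} = (1/2)^{5} = 1/32.
By linearity of expectation: E[X] = Σ_H E[X_H] = 1296 · p^{5} = 1296 · 1/32 = 81/2.
Numerically: E[X] ≈ 40.5.

E[X] = 1296 · (1/2)^{5} = 81/2 ≈ 40.5.


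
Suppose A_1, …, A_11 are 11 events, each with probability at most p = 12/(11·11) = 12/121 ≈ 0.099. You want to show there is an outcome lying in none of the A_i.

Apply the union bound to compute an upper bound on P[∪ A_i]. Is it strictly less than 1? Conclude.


Union bound: P[∪_{i=1}^{11} A_i] ≤ Σ_i P[A_i] ≤ 11·p = 11·(12/121) = 12/11.
Numerically: 12/11 ≈ 1.091.
Is 12/11 < 1? NO.
Since the bound 12/11 is ≥ 1, the union bound is uninformative here; it does NOT by itself certify existence.

11·p = 12/11 ≈ 1.091; existence NOT certified by the union bound.


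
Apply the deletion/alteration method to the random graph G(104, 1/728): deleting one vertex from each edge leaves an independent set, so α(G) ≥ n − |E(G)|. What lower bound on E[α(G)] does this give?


E[|E(G)|] = C(104, 2)·p = 5356 · (1/728) = 103/14.
E[α(G)] ≥ n − E[|E(G)|] = 104 − 103/14 = 1353/14.
Numerically: ≈ 96.643.
(This is only a lower bound; the true E[α(G)] may be larger.)

E[α(G)] ≥ 1353/14 ≈ 96.643.


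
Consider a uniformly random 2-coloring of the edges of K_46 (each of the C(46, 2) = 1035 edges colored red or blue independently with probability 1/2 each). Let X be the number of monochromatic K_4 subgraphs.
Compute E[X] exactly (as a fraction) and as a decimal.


Let X = Σ_S X_S over the C(46, 4) = 163185 subsets S of size 4, where X_S = 1 if the K_4 on S is monochromatic.
For a fixed S, the K_4 on S has C(4, 2) = 6 edges. P[all 6 edges red] = (1/2)^6, and likewise for blue, so P[monochromatic] = 2·(1/2)^6 = 2^{1 − 6} = 1/32.
By linearity: E[X] = C(46, 4) · 2^{1 − 6} = 163185 · 1/32 = 163185/32.
Numerically: E[X] ≈ 5099.5312.

E[X] = C(46,4)·2^(1−C(4,2)) = 163185/32 ≈ 5099.5312.


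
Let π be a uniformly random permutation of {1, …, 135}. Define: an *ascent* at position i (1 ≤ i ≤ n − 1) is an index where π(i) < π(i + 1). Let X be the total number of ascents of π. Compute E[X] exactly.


Write X = Σ X_I over i = 1, …, 134, with X_I the indicator of one ascent.
There are 134 indicators.
For each fixed i, the pair (π(i), π(i+1)) is a uniformly random ordered pair of distinct values from {1, …, 135}; by symmetry P[π(i) < π(i+1)] = 1/2.
By linearity: E[X] = 134 · (1/2) = (135 − 1) · (1/2) = 67 ≈ 67.000.

E[X] = 67 = 67.000.


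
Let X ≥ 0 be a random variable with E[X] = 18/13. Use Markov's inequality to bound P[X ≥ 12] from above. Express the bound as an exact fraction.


μ = E[X] = 18/13, a = 12.
Markov: P[X ≥ 12] ≤ μ/a = (18/13)/12 = 3/26.
Numerically: ≈ 0.1154.
(Since a = 12 > μ = 1.3846, the bound 3/26 is < 1 and informative.)

P[X ≥ 12] ≤ 3/26 ≈ 0.1154.


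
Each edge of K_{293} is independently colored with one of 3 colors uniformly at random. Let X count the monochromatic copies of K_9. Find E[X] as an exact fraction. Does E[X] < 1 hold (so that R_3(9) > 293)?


E[X] = C(293, 9) · 3^{1 − 36} = 38740172144007620 · 3^{−35} = 38740172144007620/50031545098999707.
As a reduced fraction: E[X] = 38740172144007620/50031545098999707 ≈ 0.774315.
Is E[X] < 1? YES.
Since E[X] < 1, there exists a 3-coloring of K_{293} with no monochromatic K_9; hence R_3(9) > 293.

E[X] = 38740172144007620/50031545098999707 ≈ 0.774315; E[X] < 1, so R_3(9) > 293.


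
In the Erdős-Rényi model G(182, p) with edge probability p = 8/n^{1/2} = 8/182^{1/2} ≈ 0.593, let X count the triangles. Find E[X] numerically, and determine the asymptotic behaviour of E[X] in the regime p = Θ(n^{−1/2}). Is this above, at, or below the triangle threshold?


Number of potential triangles: C(182, 3) = 988260.
Each occurs with probability p³ ≈ (0.593)³ ≈ 2.085273e-01.
By linearity: E[X] = C(182, 3)·p³ ≈ 988260 · 2.085273e-01 ≈ 206079.1700.
Since α = 1/2 < 1, p = c/n^{1/2} ≫ 1/n is above the triangle threshold p ~ 1/n. Asymptotically E[X] ~ (c³/6)·n^{3(1−α)} = (8³/6)·n^{1.5} → ∞; triangles are abundant w.h.p.

E[X] ≈ 206079.1700; in regime p = Θ(1/n^{1/2}) E[X] diverges (above the triangle threshold p ~ 1/n).


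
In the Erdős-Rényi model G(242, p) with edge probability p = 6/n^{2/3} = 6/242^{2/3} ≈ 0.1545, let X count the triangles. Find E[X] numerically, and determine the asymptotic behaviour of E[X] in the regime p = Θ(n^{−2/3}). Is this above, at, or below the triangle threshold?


Number of potential triangles: C(242, 3) = 2332880.
Each occurs with probability p³ ≈ (0.1545)³ ≈ 3.688273e-03.
By linearity: E[X] = C(242, 3)·p³ ≈ 2332880 · 3.688273e-03 ≈ 8604.2975.
Since α = 2/3 < 1, p = c/n^{2/3} ≫ 1/n is above the triangle threshold p ~ 1/n. Asymptotically E[X] ~ (c³/6)·n^{3(1−α)} = (6³/6)·n^{1} → ∞; triangles are abundant w.h.p.

E[X] ≈ 8604.2975; in regime p = Θ(1/n^{2/3}) E[X] diverges (above the triangle threshold p ~ 1/n).


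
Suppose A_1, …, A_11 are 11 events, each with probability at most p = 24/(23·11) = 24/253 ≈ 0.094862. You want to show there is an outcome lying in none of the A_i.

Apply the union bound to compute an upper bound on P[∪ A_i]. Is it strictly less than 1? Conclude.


Union bound: P[∪_{i=1}^{11} A_i] ≤ Σ_i P[A_i] ≤ 11·p = 11·(24/253) = 24/23.
Numerically: 24/23 ≈ 1.043478.
Is 24/23 < 1? NO.
Since the bound 24/23 is ≥ 1, the union bound is uninformative here; it does NOT by itself certify existence.

11·p = 24/23 ≈ 1.043478; existence NOT certified by the union bound.


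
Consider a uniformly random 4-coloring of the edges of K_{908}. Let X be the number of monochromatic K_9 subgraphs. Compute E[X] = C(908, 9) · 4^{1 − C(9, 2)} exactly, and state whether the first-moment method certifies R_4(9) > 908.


E[X] = C(908, 9) · 4^{1 − 36} = 1111058428637338083100 · 4^{−35} = 1111058428637338083100/1180591620717411303424.
As a reduced fraction: E[X] = 277764607159334520775/295147905179352825856 ≈ 0.9411031.
Is E[X] < 1? YES.
Since E[X] < 1, there exists a 4-coloring of K_{908} with no monochromatic K_9; hence R_4(9) > 908.

E[X] = 277764607159334520775/295147905179352825856 ≈ 0.9411031; E[X] < 1, so R_4(9) > 908.


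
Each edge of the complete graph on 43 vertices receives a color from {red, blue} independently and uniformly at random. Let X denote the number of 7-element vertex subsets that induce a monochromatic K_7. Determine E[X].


Let X = Σ_S X_S over the C(43, 7) = 32224114 subsets S of size 7, where X_S = 1 if the K_7 on S is monochromatic.
For a fixed S, the K_7 on S has C(7, 2) = 21 edges. P[all 21 edges red] = (1/2)^21, and likewise for blue, so P[monochromatic] = 2·(1/2)^21 = 2^{1 − 21} = 1/1048576.
By linearity: E[X] = C(43, 7) · 2^{1 − 21} = 32224114 · 1/1048576 = 16112057/524288.
Numerically: E[X] ≈ 30.731310.

E[X] = C(43,7)·2^(1−C(7,2)) = 16112057/524288 ≈ 30.731310.


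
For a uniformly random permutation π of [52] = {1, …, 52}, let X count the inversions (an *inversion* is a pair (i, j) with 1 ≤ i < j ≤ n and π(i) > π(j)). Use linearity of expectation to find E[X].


Write X = Σ X_I over the C(52, 2) = 1326 pairs i < j, with X_I the indicator of one inversion.
There are 1326 indicators.
For each fixed pair i < j, the values π(i) and π(j) are two distinct elements of {1, …, 52} in uniformly random order; by symmetry P[π(i) > π(j)] = 1/2.
By linearity: E[X] = 1326 · (1/2) = C(52, 2) · (1/2) = 1326/2 = 663 ≈ 663.00000.

E[X] = 663 = 663.00000.


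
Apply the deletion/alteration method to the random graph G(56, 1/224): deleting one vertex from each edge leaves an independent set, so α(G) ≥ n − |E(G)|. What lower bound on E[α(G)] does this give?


E[|E(G)|] = C(56, 2)·p = 1540 · (1/224) = 55/8.
E[α(G)] ≥ n − E[|E(G)|] = 56 − 55/8 = 393/8.
Numerically: ≈ 49.125.
(This is only a lower bound; the true E[α(G)] may be larger.)

E[α(G)] ≥ 393/8 ≈ 49.125.


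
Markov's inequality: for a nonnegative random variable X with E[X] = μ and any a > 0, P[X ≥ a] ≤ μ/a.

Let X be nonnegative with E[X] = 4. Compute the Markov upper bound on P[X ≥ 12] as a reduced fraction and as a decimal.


μ = E[X] = 4, a = 12.
Markov: P[X ≥ 12] ≤ μ/a = (4)/12 = 1/3.
Numerically: ≈ 0.333333.
(Since a = 12 > μ = 4.000000, the bound 1/3 is < 1 and informative.)

P[X ≥ 12] ≤ 1/3 ≈ 0.333333.


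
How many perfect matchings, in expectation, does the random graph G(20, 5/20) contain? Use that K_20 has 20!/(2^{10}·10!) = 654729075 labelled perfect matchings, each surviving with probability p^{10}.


K_20 has 20!/(2^{10}·10!) = 654729075 labelled perfect matchings.
For each such perfect matching H, let X_H = 1 if all 10 edges of H are present in G. Then P[X_H = 1] = p^{10} = (1/4)^{10} = 1/1048576.
By linearity of expectation: E[X] = Σ_H E[X_H] = 654729075 · p^{10} = 654729075 · 1/1048576 = 654729075/1048576.
Numerically: E[X] ≈ 624.

E[X] = 654729075 · (1/4)^{10} = 654729075/1048576 ≈ 624.


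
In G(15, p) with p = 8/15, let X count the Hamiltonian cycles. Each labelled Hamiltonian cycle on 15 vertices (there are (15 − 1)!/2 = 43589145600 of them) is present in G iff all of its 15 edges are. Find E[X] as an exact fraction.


K_15 has (15 − 1)!/2 = 43589145600 labelled Hamiltonian cycles.
For each such Hamiltonian cycle H, let X_H = 1 if all 15 edges of H are present in G. Then P[X_H = 1] = p^{15} = (8/15)^{15} = 35184372088832/437893890380859375.
Summing the indicators: E[X] = Σ_H E[X_H] = 43589145600 · p^{15} = 43589145600 · 35184372088832/437893890380859375 = 252453780711880523776/72081298828125.
Numerically: E[X] ≈ 3.502e+06.

E[X] = 43589145600 · (8/15)^{15} = 252453780711880523776/72081298828125 ≈ 3.502e+06.


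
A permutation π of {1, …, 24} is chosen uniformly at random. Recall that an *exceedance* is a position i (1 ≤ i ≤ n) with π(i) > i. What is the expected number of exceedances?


Write X = Σ_{i=1}^{24} X_i, where X_i = 1_{π(i) > i}.
For each fixed i, π(i) is uniform over {1, …, 24} (marginal of a uniform permutation), so P[π(i) > i] = (n − i)/n. Summing: Σ_{i=1}^{24} (n − i)/n = (0 + 1 + … + 23)/24 = 24(24 − 1)/(2·24) = (24 − 1)/2.
Hence E[X] = Σ_{i=1}^{24} (24 − i)/24 = 23/2 ≈ 11.500000.

E[X] = 23/2 = 11.500000.


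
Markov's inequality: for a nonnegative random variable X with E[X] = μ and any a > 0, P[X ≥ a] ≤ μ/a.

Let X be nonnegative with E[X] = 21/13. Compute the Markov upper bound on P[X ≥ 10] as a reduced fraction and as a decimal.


μ = E[X] = 21/13, a = 10.
Markov: P[X ≥ 10] ≤ μ/a = (21/13)/10 = 21/130.
Numerically: ≈ 0.16154.
(Since a = 10 > μ = 1.61538, the bound 21/130 is < 1 and informative.)

P[X ≥ 10] ≤ 21/130 ≈ 0.16154.


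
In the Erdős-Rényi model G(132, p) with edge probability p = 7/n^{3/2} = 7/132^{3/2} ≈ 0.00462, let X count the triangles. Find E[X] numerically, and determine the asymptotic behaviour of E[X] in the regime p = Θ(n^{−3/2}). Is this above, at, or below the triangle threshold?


Number of potential triangles: C(132, 3) = 374660.
Each occurs with probability p³ ≈ (0.00462)³ ≈ 9.83357e-08.
By linearity: E[X] = C(132, 3)·p³ ≈ 374660 · 9.83357e-08 ≈ 0.037.
Since α = 3/2 > 1, p = c/n^{3/2} = o(1/n) is below the triangle threshold p ~ 1/n. Asymptotically E[X] ~ (c³/6)·n^{3(1−α)} = (7³/6)·n^{-1.5} → 0, so by Markov's inequality G has no triangles w.h.p.

E[X] ≈ 0.037; in regime p = Θ(1/n^{3/2}) E[X] tends to 0 (below the triangle threshold p ~ 1/n).


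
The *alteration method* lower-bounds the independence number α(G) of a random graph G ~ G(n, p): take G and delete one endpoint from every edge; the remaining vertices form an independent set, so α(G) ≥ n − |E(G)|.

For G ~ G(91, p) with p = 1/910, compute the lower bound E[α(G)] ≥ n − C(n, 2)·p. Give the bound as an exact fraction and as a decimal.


E[|E(G)|] = C(91, 2)·p = 4095 · (1/910) = 9/2.
E[α(G)] ≥ n − E[|E(G)|] = 91 − 9/2 = 173/2.
Numerically: ≈ 86.500000.
(This is only a lower bound; the true E[α(G)] may be larger.)

E[α(G)] ≥ 173/2 ≈ 86.500000.


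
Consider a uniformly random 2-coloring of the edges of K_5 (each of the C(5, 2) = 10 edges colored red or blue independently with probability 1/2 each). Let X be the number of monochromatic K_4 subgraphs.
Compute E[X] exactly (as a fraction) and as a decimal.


Let X = Σ_S X_S over the C(5, 4) = 5 subsets S of size 4, where X_S = 1 if the K_4 on S is monochromatic.
For a fixed S, the K_4 on S has C(4, 2) = 6 edges. P[all 6 edges red] = (1/2)^6, and likewise for blue, so P[monochromatic] = 2·(1/2)^6 = 2^{1 − 6} = 1/32.
By linearity: E[X] = C(5, 4) · 2^{1 − 6} = 5 · 1/32 = 5/32.
Numerically: E[X] ≈ 0.15625.

E[X] = C(5,4)·2^(1−C(4,2)) = 5/32 ≈ 0.15625.


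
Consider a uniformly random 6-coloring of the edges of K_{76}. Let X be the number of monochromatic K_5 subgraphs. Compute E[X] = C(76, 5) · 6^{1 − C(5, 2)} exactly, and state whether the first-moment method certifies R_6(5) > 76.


E[X] = C(76, 5) · 6^{1 − 10} = 18474840 · 6^{−9} = 18474840/10077696.
As a reduced fraction: E[X] = 256595/139968 ≈ 1.833240.
Is E[X] < 1? NO.
Since E[X] ≥ 1, the first-moment bound is inconclusive at n = 76; it does NOT by itself certify R_6(5) > 76.

E[X] = 256595/139968 ≈ 1.833240; E[X] ≥ 1; first-moment method inconclusive here.


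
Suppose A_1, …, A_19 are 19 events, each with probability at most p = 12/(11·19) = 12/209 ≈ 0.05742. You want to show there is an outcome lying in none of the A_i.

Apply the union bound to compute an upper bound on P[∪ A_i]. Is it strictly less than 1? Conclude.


Union bound: P[∪_{i=1}^{19} A_i] ≤ Σ_i P[A_i] ≤ 19·p = 19·(12/209) = 12/11.
Numerically: 12/11 ≈ 1.09091.
Is 12/11 < 1? NO.
Since the bound 12/11 is ≥ 1, the union bound is uninformative here; it does NOT by itself certify existence.

19·p = 12/11 ≈ 1.09091; existence NOT certified by the union bound.


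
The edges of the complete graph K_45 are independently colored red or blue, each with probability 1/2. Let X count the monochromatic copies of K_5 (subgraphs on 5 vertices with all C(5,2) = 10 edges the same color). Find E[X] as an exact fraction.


Let X = Σ_S X_S over the C(45, 5) = 1221759 subsets S of size 5, where X_S = 1 if the K_5 on S is monochromatic.
For a fixed S, the K_5 on S has C(5, 2) = 10 edges. P[all 10 edges red] = (1/2)^10, and likewise for blue, so P[monochromatic] = 2·(1/2)^10 = 2^{1 − 10} = 1/512.
By linearity of expectation: E[X] = C(45, 5) · 2^{1 − 10} = 1221759 · 1/512 = 1221759/512.
Numerically: E[X] ≈ 2386.2480.

E[X] = C(45,5)·2^(1−C(5,2)) = 1221759/512 ≈ 2386.2480.


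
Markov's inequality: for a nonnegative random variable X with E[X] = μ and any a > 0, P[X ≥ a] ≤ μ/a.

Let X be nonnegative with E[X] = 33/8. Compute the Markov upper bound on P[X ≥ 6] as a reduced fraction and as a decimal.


μ = E[X] = 33/8, a = 6.
Markov: P[X ≥ 6] ≤ μ/a = (33/8)/6 = 11/16.
Numerically: ≈ 0.688.
(Since a = 6 > μ = 4.125, the bound 11/16 is < 1 and informative.)

P[X ≥ 6] ≤ 11/16 ≈ 0.688.


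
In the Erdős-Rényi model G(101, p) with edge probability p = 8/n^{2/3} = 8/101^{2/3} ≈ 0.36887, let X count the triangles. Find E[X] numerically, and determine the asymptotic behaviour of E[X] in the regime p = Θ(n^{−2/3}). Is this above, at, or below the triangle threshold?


Number of potential triangles: C(101, 3) = 166650.
Each occurs with probability p³ ≈ (0.36887)³ ≈ 5.0191158e-02.
By linearity: E[X] = C(101, 3)·p³ ≈ 166650 · 5.0191158e-02 ≈ 8364.35644.
Since α = 2/3 < 1, p = c/n^{2/3} ≫ 1/n is above the triangle threshold p ~ 1/n. Asymptotically E[X] ~ (c³/6)·n^{3(1−α)} = (8³/6)·n^{1} → ∞; triangles are abundant w.h.p.

E[X] ≈ 8364.35644; in regime p = Θ(1/n^{2/3}) E[X] diverges (above the triangle threshold p ~ 1/n).


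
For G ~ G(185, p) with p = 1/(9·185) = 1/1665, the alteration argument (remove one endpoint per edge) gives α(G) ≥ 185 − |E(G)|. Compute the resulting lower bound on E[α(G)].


E[|E(G)|] = C(185, 2)·p = 17020 · (1/1665) = 92/9.
E[α(G)] ≥ n − E[|E(G)|] = 185 − 92/9 = 1573/9.
Numerically: ≈ 174.7778.
(This is only a lower bound; the true E[α(G)] may be larger.)

E[α(G)] ≥ 1573/9 ≈ 174.7778.


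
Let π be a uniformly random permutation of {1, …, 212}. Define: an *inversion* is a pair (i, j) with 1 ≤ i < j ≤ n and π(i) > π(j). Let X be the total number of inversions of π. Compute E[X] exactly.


Write X = Σ X_I over the C(212, 2) = 22366 pairs i < j, with X_I the indicator of one inversion.
There are 22366 indicators.
For each fixed pair i < j, the values π(i) and π(j) are two distinct elements of {1, …, 212} in uniformly random order; by symmetry P[π(i) > π(j)] = 1/2.
By linearity: E[X] = 22366 · (1/2) = C(212, 2) · (1/2) = 22366/2 = 11183 ≈ 11183.000.

E[X] = 11183 = 11183.000.


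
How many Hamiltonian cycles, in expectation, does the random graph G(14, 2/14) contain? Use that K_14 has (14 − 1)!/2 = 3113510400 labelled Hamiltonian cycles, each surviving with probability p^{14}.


K_14 has (14 − 1)!/2 = 3113510400 labelled Hamiltonian cycles.
For each such Hamiltonian cycle H, let X_H = 1 if all 14 edges of H are present in G. Then P[X_H = 1] = p^{14} = (1/7)^{14} = 1/678223072849.
By linearity of expectation: E[X] = Σ_H E[X_H] = 3113510400 · p^{14} = 3113510400 · 1/678223072849 = 444787200/96889010407.
Numerically: E[X] ≈ 0.00459.

E[X] = 3113510400 · (1/7)^{14} = 444787200/96889010407 ≈ 0.00459.


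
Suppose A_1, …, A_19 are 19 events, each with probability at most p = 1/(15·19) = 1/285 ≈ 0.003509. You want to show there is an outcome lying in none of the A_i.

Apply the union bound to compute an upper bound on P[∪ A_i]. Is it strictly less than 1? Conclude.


Union bound: P[∪_{i=1}^{19} A_i] ≤ Σ_i P[A_i] ≤ 19·p = 19·(1/285) = 1/15.
Numerically: 1/15 ≈ 0.066667.
Is 1/15 < 1? YES.
Since P[∪ A_i] ≤ 1/15 < 1, the complement has P[∩ A_i^c] ≥ 1 − 1/15 = 14/15 > 0, so some outcome avoids every A_i.

19·p = 1/15 ≈ 0.066667; existence CERTIFIED by the union bound.


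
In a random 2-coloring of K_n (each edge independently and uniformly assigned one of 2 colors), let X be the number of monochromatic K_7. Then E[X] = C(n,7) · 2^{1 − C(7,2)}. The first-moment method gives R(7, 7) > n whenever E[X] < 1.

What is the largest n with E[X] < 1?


We need C(n, 7) · 2^{1 − 21} < 1, i.e. C(n, 7) < 2^{21 − 1} = 1048576.
Check values of n near the boundary:
  n = 23: C(23, 7) = 245157; 245157 < 1048576? YES
  n = 24: C(24, 7) = 346104; 346104 < 1048576? YES
  n = 25: C(25, 7) = 480700; 480700 < 1048576? YES
  n = 26: C(26, 7) = 657800; 657800 < 1048576? YES
  n = 27: C(27, 7) = 888030; 888030 < 1048576? YES
  n = 28: C(28, 7) = 1184040; 1184040 < 1048576? NO
The largest n with C(n, 7) < 1048576 is n = 27 (where E[X] = 444015/524288 ≈ 0.846891). Hence R(7, 7) > 27, i.e. R(7, 7) ≥ 28.

Largest n = 27; hence R(7, 7) > 27.


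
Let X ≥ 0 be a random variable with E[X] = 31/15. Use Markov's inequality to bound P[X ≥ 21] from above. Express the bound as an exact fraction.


μ = E[X] = 31/15, a = 21.
Markov: P[X ≥ 21] ≤ μ/a = (31/15)/21 = 31/315.
Numerically: ≈ 0.098413.
(Since a = 21 > μ = 2.066667, the bound 31/315 is < 1 and informative.)

P[X ≥ 21] ≤ 31/315 ≈ 0.098413.


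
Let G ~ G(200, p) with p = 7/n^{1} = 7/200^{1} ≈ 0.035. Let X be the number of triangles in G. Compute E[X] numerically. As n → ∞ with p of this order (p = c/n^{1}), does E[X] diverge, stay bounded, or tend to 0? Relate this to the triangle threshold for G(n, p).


Number of potential triangles: C(200, 3) = 1313400.
Each occurs with probability p³ ≈ (0.035)³ ≈ 4.28750e-05.
By linearity: E[X] = C(200, 3)·p³ ≈ 1313400 · 4.28750e-05 ≈ 56.312.
Here α = 1, so p = 7/n is exactly at the triangle threshold p ~ 1/n. Asymptotically E[X] → c³/6 = 7³/6 = 343/6 ≈ 57.167, a bounded constant. In this regime the triangle count is asymptotically Poisson(c³/6).

E[X] ≈ 56.312; in regime p = Θ(1/n^{1}) E[X] stays bounded (at the triangle threshold p ~ 1/n).


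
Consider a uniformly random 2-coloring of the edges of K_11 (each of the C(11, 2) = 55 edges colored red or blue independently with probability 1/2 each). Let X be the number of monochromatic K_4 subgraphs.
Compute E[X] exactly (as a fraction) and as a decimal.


Let X = Σ_S X_S over the C(11, 4) = 330 subsets S of size 4, where X_S = 1 if the K_4 on S is monochromatic.
For a fixed S, the K_4 on S has C(4, 2) = 6 edges. P[all 6 edges red] = (1/2)^6, and likewise for blue, so P[monochromatic] = 2·(1/2)^6 = 2^{1 − 6} = 1/32.
By linearity of expectation: E[X] = C(11, 4) · 2^{1 − 6} = 330 · 1/32 = 165/16.
Numerically: E[X] ≈ 10.312500.

E[X] = C(11,4)·2^(1−C(4,2)) = 165/16 ≈ 10.312500.


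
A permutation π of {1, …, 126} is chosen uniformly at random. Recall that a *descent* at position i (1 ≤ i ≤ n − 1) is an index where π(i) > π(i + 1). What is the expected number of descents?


Write X = Σ X_I over i = 1, …, 125, with X_I the indicator of one descent.
There are 125 indicators.
For each fixed i, the pair (π(i), π(i+1)) is a uniformly random ordered pair of distinct values from {1, …, 126}; by symmetry P[π(i) > π(i+1)] = 1/2.
By linearity: E[X] = 125 · (1/2) = (126 − 1) · (1/2) = 125/2 ≈ 62.500000.

E[X] = 125/2 = 62.500000.


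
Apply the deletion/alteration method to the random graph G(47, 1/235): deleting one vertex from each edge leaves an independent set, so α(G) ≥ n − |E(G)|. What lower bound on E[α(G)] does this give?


E[|E(G)|] = C(47, 2)·p = 1081 · (1/235) = 23/5.
E[α(G)] ≥ n − E[|E(G)|] = 47 − 23/5 = 212/5.
Numerically: ≈ 42.4000.
(This is only a lower bound; the true E[α(G)] may be larger.)

E[α(G)] ≥ 212/5 ≈ 42.4000.


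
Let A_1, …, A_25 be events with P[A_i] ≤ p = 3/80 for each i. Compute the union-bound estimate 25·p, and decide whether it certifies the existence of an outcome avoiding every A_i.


Union bound: P[∪_{i=1}^{25} A_i] ≤ Σ_i P[A_i] ≤ 25·p = 25·(3/80) = 15/16.
Numerically: 15/16 ≈ 0.937500.
Is 15/16 < 1? YES.
Since P[∪ A_i] ≤ 15/16 < 1, the complement has P[∩ A_i^c] ≥ 1 − 15/16 = 1/16 > 0, so some outcome avoids every A_i.

25·p = 15/16 ≈ 0.937500; existence CERTIFIED by the union bound.


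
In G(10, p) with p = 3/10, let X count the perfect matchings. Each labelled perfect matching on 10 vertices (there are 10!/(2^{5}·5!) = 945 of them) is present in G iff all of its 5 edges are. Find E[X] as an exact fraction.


K_10 has 10!/(2^{5}·5!) = 945 labelled perfect matchings.
For each such perfect matching H, let X_H = 1 if all 5 edges of H are present in G. Then P[X_H = 1] = p^{5} = (3/10)^{5} = 243/100000.
By linearity of expectation: E[X] = Σ_H E[X_H] = 945 · p^{5} = 945 · 243/100000 = 45927/20000.
Numerically: E[X] ≈ 2.2963.

E[X] = 945 · (3/10)^{5} = 45927/20000 ≈ 2.2963.


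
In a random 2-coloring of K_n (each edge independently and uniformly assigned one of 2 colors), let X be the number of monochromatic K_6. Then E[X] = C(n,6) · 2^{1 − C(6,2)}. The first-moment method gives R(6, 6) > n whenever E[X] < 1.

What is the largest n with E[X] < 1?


We need C(n, 6) · 2^{1 − 15} < 1, i.e. C(n, 6) < 2^{15 − 1} = 16384.
Check values of n near the boundary:
  n = 16: C(16, 6) = 8008; 8008 < 16384? YES
  n = 17: C(17, 6) = 12376; 12376 < 16384? YES
  n = 18: C(18, 6) = 18564; 18564 < 16384? NO
The largest n with C(n, 6) < 16384 is n = 17 (where E[X] = 1547/2048 ≈ 0.755371). Hence R(6, 6) > 17, i.e. R(6, 6) ≥ 18.

Largest n = 17; hence R(6, 6) > 17.


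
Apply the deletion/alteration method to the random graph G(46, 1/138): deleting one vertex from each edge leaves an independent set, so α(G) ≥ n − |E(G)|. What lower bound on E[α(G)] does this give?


E[|E(G)|] = C(46, 2)·p = 1035 · (1/138) = 15/2.
E[α(G)] ≥ n − E[|E(G)|] = 46 − 15/2 = 77/2.
Numerically: ≈ 38.50000.
(This is only a lower bound; the true E[α(G)] may be larger.)

E[α(G)] ≥ 77/2 ≈ 38.50000.


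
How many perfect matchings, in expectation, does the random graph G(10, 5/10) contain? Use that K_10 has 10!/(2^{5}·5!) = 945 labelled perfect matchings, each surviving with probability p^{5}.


K_10 has 10!/(2^{5}·5!) = 945 labelled perfect matchings.
For each such perfect matching H, let X_H = 1 if all 5 edges of H are present in G. Then P[X_H = 1] = p^{5} = (1/2)^{5} = 1/32.
By linearity of expectation: E[X] = Σ_H E[X_H] = 945 · p^{5} = 945 · 1/32 = 945/32.
Numerically: E[X] ≈ 29.531.

E[X] = 945 · (1/2)^{5} = 945/32 ≈ 29.531.


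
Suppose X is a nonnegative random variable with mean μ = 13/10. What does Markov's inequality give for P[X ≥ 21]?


μ = E[X] = 13/10, a = 21.
Markov: P[X ≥ 21] ≤ μ/a = (13/10)/21 = 13/210.
Numerically: ≈ 0.0619.
(Since a = 21 > μ = 1.3000, the bound 13/210 is < 1 and informative.)

P[X ≥ 21] ≤ 13/210 ≈ 0.0619.


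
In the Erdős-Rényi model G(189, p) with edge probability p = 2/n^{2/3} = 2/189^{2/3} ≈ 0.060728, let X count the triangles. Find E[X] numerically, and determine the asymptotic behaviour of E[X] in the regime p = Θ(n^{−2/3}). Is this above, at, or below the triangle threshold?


Number of potential triangles: C(189, 3) = 1107414.
Each occurs with probability p³ ≈ (0.060728)³ ≈ 2.23957896e-04.
By linearity: E[X] = C(189, 3)·p³ ≈ 1107414 · 2.23957896e-04 ≈ 248.014109.
Since α = 2/3 < 1, p = c/n^{2/3} ≫ 1/n is above the triangle threshold p ~ 1/n. Asymptotically E[X] ~ (c³/6)·n^{3(1−α)} = (2³/6)·n^{1} → ∞; triangles are abundant w.h.p.

E[X] ≈ 248.014109; in regime p = Θ(1/n^{2/3}) E[X] diverges (above the triangle threshold p ~ 1/n).


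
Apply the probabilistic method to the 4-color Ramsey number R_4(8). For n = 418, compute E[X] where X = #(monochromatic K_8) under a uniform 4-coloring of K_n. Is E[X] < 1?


E[X] = C(418, 8) · 4^{1 − 28} = 21608403021078588 · 4^{−27} = 21608403021078588/18014398509481984.
As a reduced fraction: E[X] = 5402100755269647/4503599627370496 ≈ 1.19951.
Is E[X] < 1? NO.
Since E[X] ≥ 1, the first-moment bound is inconclusive at n = 418; it does NOT by itself certify R_4(8) > 418.

E[X] = 5402100755269647/4503599627370496 ≈ 1.19951; E[X] ≥ 1; first-moment method inconclusive here.


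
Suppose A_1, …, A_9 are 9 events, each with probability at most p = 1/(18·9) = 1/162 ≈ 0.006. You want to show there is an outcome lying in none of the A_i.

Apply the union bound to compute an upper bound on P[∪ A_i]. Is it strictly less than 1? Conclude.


Union bound: P[∪_{i=1}^{9} A_i] ≤ Σ_i P[A_i] ≤ 9·p = 9·(1/162) = 1/18.
Numerically: 1/18 ≈ 0.056.
Is 1/18 < 1? YES.
Since P[∪ A_i] ≤ 1/18 < 1, the complement has P[∩ A_i^c] ≥ 1 − 1/18 = 17/18 > 0, so some outcome avoids every A_i.

9·p = 1/18 ≈ 0.056; existence CERTIFIED by the union bound.


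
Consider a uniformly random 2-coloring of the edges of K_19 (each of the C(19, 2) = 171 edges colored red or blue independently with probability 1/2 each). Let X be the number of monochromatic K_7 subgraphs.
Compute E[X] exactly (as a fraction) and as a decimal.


Let X = Σ_S X_S over the C(19, 7) = 50388 subsets S of size 7, where X_S = 1 if the K_7 on S is monochromatic.
For a fixed S, the K_7 on S has C(7, 2) = 21 edges. P[all 21 edges red] = (1/2)^21, and likewise for blue, so P[monochromatic] = 2·(1/2)^21 = 2^{1 − 21} = 1/1048576.
Summing: E[X] = C(19, 7) · 2^{1 − 21} = 50388 · 1/1048576 = 12597/262144.
Numerically: E[X] ≈ 0.04805.

E[X] = C(19,7)·2^(1−C(7,2)) = 12597/262144 ≈ 0.04805.


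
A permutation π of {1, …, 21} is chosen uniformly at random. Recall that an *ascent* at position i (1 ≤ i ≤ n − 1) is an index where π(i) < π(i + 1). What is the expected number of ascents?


Write X = Σ X_I over i = 1, …, 20, with X_I the indicator of one ascent.
There are 20 indicators.
For each fixed i, the pair (π(i), π(i+1)) is a uniformly random ordered pair of distinct values from {1, …, 21}; by symmetry P[π(i) < π(i+1)] = 1/2.
By linearity: E[X] = 20 · (1/2) = (21 − 1) · (1/2) = 10 ≈ 10.000.

E[X] = 10 = 10.000.


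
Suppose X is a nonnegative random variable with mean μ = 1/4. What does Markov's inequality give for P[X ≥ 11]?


μ = E[X] = 1/4, a = 11.
Markov: P[X ≥ 11] ≤ μ/a = (1/4)/11 = 1/44.
Numerically: ≈ 0.0227.
(Since a = 11 > μ = 0.2500, the bound 1/44 is < 1 and informative.)

P[X ≥ 11] ≤ 1/44 ≈ 0.0227.


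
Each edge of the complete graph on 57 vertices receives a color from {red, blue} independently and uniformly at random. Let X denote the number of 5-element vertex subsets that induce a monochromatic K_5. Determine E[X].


Let X = Σ_S X_S over the C(57, 5) = 4187106 subsets S of size 5, where X_S = 1 if the K_5 on S is monochromatic.
For a fixed S, the K_5 on S has C(5, 2) = 10 edges. P[all 10 edges red] = (1/2)^10, and likewise for blue, so P[monochromatic] = 2·(1/2)^10 = 2^{1 − 10} = 1/512.
By linearity: E[X] = C(57, 5) · 2^{1 − 10} = 4187106 · 1/512 = 2093553/256.
Numerically: E[X] ≈ 8177.9414.

E[X] = C(57,5)·2^(1−C(5,2)) = 2093553/256 ≈ 8177.9414.


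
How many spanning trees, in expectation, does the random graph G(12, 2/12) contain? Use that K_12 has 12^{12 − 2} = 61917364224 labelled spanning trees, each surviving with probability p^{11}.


K_12 has 12^{12 − 2} = 61917364224 labelled spanning trees.
For each such spanning tree H, let X_H = 1 if all 11 edges of H are present in G. Then P[X_H = 1] = p^{11} = (1/6)^{11} = 1/362797056.
By linearity: E[X] = Σ_H E[X_H] = 61917364224 · p^{11} = 61917364224 · 1/362797056 = 512/3.
Numerically: E[X] ≈ 170.67.

E[X] = 61917364224 · (1/6)^{11} = 512/3 ≈ 170.67.


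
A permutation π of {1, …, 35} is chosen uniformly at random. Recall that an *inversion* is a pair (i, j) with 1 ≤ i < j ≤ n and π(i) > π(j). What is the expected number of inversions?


Write X = Σ X_I over the C(35, 2) = 595 pairs i < j, with X_I the indicator of one inversion.
There are 595 indicators.
For each fixed pair i < j, the values π(i) and π(j) are two distinct elements of {1, …, 35} in uniformly random order; by symmetry P[π(i) > π(j)] = 1/2.
By linearity: E[X] = 595 · (1/2) = C(35, 2) · (1/2) = 595/2 = 595/2 ≈ 297.500.

E[X] = 595/2 = 297.500.
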